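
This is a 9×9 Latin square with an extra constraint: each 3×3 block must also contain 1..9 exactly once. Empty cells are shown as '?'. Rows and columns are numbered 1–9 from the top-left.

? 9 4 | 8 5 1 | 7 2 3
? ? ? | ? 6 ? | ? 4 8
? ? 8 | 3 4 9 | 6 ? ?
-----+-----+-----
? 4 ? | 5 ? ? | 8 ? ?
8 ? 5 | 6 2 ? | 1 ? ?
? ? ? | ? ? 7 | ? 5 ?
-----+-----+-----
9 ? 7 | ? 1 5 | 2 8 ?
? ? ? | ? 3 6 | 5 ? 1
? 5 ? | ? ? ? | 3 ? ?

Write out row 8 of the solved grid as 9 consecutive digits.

R1C1 = 6: row 1 has {1,2,3,4,5,7,8,9}; col 1 has {8,9}; box has {4,8,9} → only 6 remains.
R2C6 = 2: row 2 has {4,6,8}; col 6 has {1,5,6,7,9}; box has {1,3,4,5,6,8,9} → only 2 remains.
R2C7 = 9: row 2 has {2,4,6,8}; col 7 has {1,2,3,5,6,7,8}; box has {2,3,4,6,7,8} → only 9 remains.
R3C8 = 1: row 3 has {3,4,6,8,9}; col 8 has {2,4,5,8}; box has {2,3,4,6,7,8,9} → only 1 remains.
R3C9 = 5: row 3 has {1,3,4,6,8,9}; col 9 has {1,3,8}; box has {1,2,3,4,6,7,8,9} → only 5 remains.
R4C5 = 9: row 4 has {4,5,8}; col 5 has {1,2,3,4,5,6}; box has {2,5,6,7} → only 9 remains.
R4C6 = 3: row 4 has {4,5,8,9}; col 6 has {1,2,5,6,7,9}; box has {2,5,6,7,9} → only 3 remains.
R5C6 = 4: row 5 has {1,2,5,6,8}; col 6 has {1,2,3,5,6,7,9}; box has {2,3,5,6,7,9} → only 4 remains.
R6C4 = 1: row 6 has {5,7}; col 4 has {3,5,6,8}; box has {2,3,4,5,6,7,9} → only 1 remains.
R6C5 = 8: row 6 has {1,5,7}; col 5 has {1,2,3,4,5,6,9}; box has {1,2,3,4,5,6,7,9} → only 8 remains.
R6C7 = 4: row 6 has {1,5,7,8}; col 7 has {1,2,3,5,6,7,8,9}; box has {1,5,8} → only 4 remains.
R7C4 = 4: row 7 has {1,2,5,7,8,9}; col 4 has {1,3,5,6,8}; box has {1,3,5,6} → only 4 remains.
R7C9 = 6: row 7 has {1,2,4,5,7,8,9}; col 9 has {1,3,5,8}; box has {1,2,3,5,8} → only 6 remains.
R8C3 = 2: row 8 has {1,3,5,6}; col 3 has {4,5,7,8}; box has {5,7,9} → only 2 remains.
R9C5 = 7: row 9 has {3,5}; col 5 has {1,2,3,4,5,6,8,9}; box has {1,3,4,5,6} → only 7 remains.
R9C6 = 8: row 9 has {3,5,7}; col 6 has {1,2,3,4,5,6,7,9}; box has {1,3,4,5,6,7} → only 8 remains.
R9C8 = 9: row 9 has {3,5,7,8}; col 8 has {1,2,4,5,8}; box has {1,2,3,5,6,8} → only 9 remains.
R9C9 = 4: row 9 has {3,5,7,8,9}; col 9 has {1,3,5,6,8}; box has {1,2,3,5,6,8,9} → only 4 remains.
R2C4 = 7: row 2 has {2,4,6,8,9}; col 4 has {1,3,4,5,6,8}; box has {1,2,3,4,5,6,8,9} → only 7 remains.
R7C2 = 3: row 7 has {1,2,4,5,6,7,8,9}; col 2 has {4,5,9}; box has {2,5,7,9} → only 3 remains.
R8C1 = 4: row 8 has {1,2,3,5,6}; col 1 has {6,8,9}; box has {2,3,5,7,9} → only 4 remains.
R8C2 = 8: row 8 has {1,2,3,4,5,6}; col 2 has {3,4,5,9}; box has {2,3,4,5,7,9} → only 8 remains.
R8C4 = 9: row 8 has {1,2,3,4,5,6,8}; col 4 has {1,3,4,5,6,7,8}; box has {1,3,4,5,6,7,8} → only 9 remains.
R8C8 = 7: row 8 has {1,2,3,4,5,6,8,9}; col 8 has {1,2,4,5,8,9}; box has {1,2,3,4,5,6,8,9} → only 7 remains.

482936571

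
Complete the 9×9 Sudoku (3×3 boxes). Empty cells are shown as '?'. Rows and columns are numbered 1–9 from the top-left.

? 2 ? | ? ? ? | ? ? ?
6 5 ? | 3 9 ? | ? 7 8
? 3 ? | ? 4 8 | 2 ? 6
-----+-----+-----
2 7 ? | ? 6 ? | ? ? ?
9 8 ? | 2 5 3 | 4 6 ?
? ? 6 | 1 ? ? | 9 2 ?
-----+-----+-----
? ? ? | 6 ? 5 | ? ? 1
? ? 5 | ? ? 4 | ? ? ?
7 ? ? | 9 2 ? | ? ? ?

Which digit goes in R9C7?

5

R2C7 = 1 (sole candidate).
R3C1 = 1 (sole candidate).
R4C6 = 9 (sole candidate).
R5C3 = 1 (sole candidate).
R5C9 = 7 (sole candidate).
R6C2 = 4 (sole candidate).
R6C6 = 7 (sole candidate).
R7C2 = 9 (sole candidate).
R9C6 = 1 (sole candidate).
R1C6 = 6 (sole candidate).
R2C3 = 4 (sole candidate).
R2C6 = 2 (sole candidate).
R4C3 = 3 (sole candidate).
R4C9 = 5 (sole candidate).
R6C1 = 5 (sole candidate).
R6C5 = 8 (sole candidate).
R6C9 = 3 (sole candidate).
R9C2 = 6 (sole candidate).
R9C3 = 8 (sole candidate).
R9C9 = 4 (sole candidate).
R1C1 = 8 (sole candidate).
R1C9 = 9 (sole candidate).
R3C8 = 5 (sole candidate).
R4C4 = 4 (sole candidate).
R4C7 = 8 (sole candidate).
R4C8 = 1 (sole candidate).
R7C3 = 2 (sole candidate).
R8C1 = 3 (sole candidate).
R8C2 = 1 (sole candidate).
R8C5 = 7 (sole candidate).
R8C7 = 6 (sole candidate).
R8C9 = 2 (sole candidate).
R9C8 = 3 (sole candidate).
R1C3 = 7 (sole candidate).
R1C4 = 5 (sole candidate).
R1C5 = 1 (sole candidate).
R1C7 = 3 (sole candidate).
R1C8 = 4 (sole candidate).
R3C3 = 9 (sole candidate).
R3C4 = 7 (sole candidate).
R7C1 = 4 (sole candidate).
R7C5 = 3 (sole candidate).
R7C7 = 7 (sole candidate).
R7C8 = 8 (sole candidate).
R8C4 = 8 (sole candidate).
R8C8 = 9 (sole candidate).
R9C7 = 5: row 9 has {1,2,3,4,6,7,8,9}; col 7 has {1,2,3,4,6,7,8,9}; box has {1,2,3,4,6,7,8,9} → only 5 remains.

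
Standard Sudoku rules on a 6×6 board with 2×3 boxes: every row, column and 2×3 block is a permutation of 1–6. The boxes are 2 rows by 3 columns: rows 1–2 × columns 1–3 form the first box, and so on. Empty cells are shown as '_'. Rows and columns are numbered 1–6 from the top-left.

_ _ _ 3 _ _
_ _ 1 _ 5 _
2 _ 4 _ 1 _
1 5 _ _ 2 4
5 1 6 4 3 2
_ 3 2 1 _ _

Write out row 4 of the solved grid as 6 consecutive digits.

153624

row 1, column 3 = 5: row 1 has {3}; col 3 has {1,2,4,6}; box has {1} → only 5 remains.
row 2, column 6 = 6: row 2 has {1,5}; col 6 has {2,4}; box has {3,5} → only 6 remains.
row 3, column 2 = 6: row 3 has {1,2,4}; col 2 has {1,3,5}; box has {1,2,4,5} → only 6 remains.
row 3, column 4 = 5: row 3 has {1,2,4,6}; col 4 has {1,3,4}; box has {1,2,4} → only 5 remains.
row 3, column 6 = 3: row 3 has {1,2,4,5,6}; col 6 has {2,4,6}; box has {1,2,4,5} → only 3 remains.
row 4, column 3 = 3: row 4 has {1,2,4,5}; col 3 has {1,2,4,5,6}; box has {1,2,4,5,6} → only 3 remains.
row 4, column 4 = 6: row 4 has {1,2,3,4,5}; col 4 has {1,3,4,5}; box has {1,2,3,4,5} → only 6 remains.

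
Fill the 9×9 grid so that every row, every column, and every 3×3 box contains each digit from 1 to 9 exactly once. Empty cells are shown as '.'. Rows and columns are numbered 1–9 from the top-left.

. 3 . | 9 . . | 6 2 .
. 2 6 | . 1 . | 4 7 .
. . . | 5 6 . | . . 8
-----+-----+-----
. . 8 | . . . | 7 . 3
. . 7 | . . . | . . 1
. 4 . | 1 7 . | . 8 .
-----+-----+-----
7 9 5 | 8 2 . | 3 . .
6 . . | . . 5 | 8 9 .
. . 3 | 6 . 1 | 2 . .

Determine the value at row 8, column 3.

row 1, column 9 = 5: row 1 has {2,3,6,9}; col 9 has {1,3,8}; box has {2,4,6,7,8} → only 5 remains.
row 2, column 4 = 3: row 2 has {1,2,4,6,7}; col 4 has {1,5,6,8,9}; box has {1,5,6,9} → only 3 remains.
row 2, column 6 = 8: row 2 has {1,2,3,4,6,7}; col 6 has {1,5}; box has {1,3,5,6,9} → only 8 remains.
row 2, column 9 = 9: row 2 has {1,2,3,4,6,7,8}; col 9 has {1,3,5,8}; box has {2,4,5,6,7,8} → only 9 remains.
row 3, column 7 = 1: row 3 has {5,6,8}; col 7 has {2,3,4,6,7,8}; box has {2,4,5,6,7,8,9} → only 1 remains.
row 3, column 8 = 3: row 3 has {1,5,6,8}; col 8 has {2,7,8,9}; box has {1,2,4,5,6,7,8,9} → only 3 remains.
row 7, column 6 = 4: row 7 has {2,3,5,7,8,9}; col 6 has {1,5,8}; box has {1,2,5,6,8} → only 4 remains.
row 7, column 9 = 6: row 7 has {2,3,4,5,7,8,9}; col 9 has {1,3,5,8,9}; box has {2,3,8,9} → only 6 remains.
row 8, column 2 = 1: row 8 has {5,6,8,9}; col 2 has {2,3,4,9}; box has {3,5,6,7,9} → only 1 remains.
row 8, column 4 = 7: row 8 has {1,5,6,8,9}; col 4 has {1,3,5,6,8,9}; box has {1,2,4,5,6,8} → only 7 remains.
row 8, column 5 = 3: row 8 has {1,5,6,7,8,9}; col 5 has {1,2,6,7}; box has {1,2,4,5,6,7,8} → only 3 remains.
row 8, column 9 = 4: row 8 has {1,3,5,6,7,8,9}; col 9 has {1,3,5,6,8,9}; box has {2,3,6,8,9} → only 4 remains.
row 9, column 2 = 8: row 9 has {1,2,3,6}; col 2 has {1,2,3,4,9}; box has {1,3,5,6,7,9} → only 8 remains.
row 9, column 5 = 9: row 9 has {1,2,3,6,8}; col 5 has {1,2,3,6,7}; box has {1,2,3,4,5,6,7,8} → only 9 remains.
row 9, column 8 = 5: row 9 has {1,2,3,6,8,9}; col 8 has {2,3,7,8,9}; box has {2,3,4,6,8,9} → only 5 remains.
row 9, column 9 = 7: row 9 has {1,2,3,5,6,8,9}; col 9 has {1,3,4,5,6,8,9}; box has {2,3,4,5,6,8,9} → only 7 remains.
row 1, column 5 = 4: row 1 has {2,3,5,6,9}; col 5 has {1,2,3,6,7,9}; box has {1,3,5,6,8,9} → only 4 remains.
row 1, column 6 = 7: row 1 has {2,3,4,5,6,9}; col 6 has {1,4,5,8}; box has {1,3,4,5,6,8,9} → only 7 remains.
row 2, column 1 = 5: row 2 has {1,2,3,4,6,7,8,9}; col 1 has {6,7}; box has {2,3,6} → only 5 remains.
row 3, column 2 = 7: row 3 has {1,3,5,6,8}; col 2 has {1,2,3,4,8,9}; box has {2,3,5,6} → only 7 remains.
row 3, column 6 = 2: row 3 has {1,3,5,6,7,8}; col 6 has {1,4,5,7,8}; box has {1,3,4,5,6,7,8,9} → only 2 remains.
row 4, column 5 = 5: row 4 has {3,7,8}; col 5 has {1,2,3,4,6,7,9}; box has {1,7} → only 5 remains.
row 5, column 5 = 8: row 5 has {1,7}; col 5 has {1,2,3,4,5,6,7,9}; box has {1,5,7} → only 8 remains.
row 6, column 9 = 2: row 6 has {1,4,7,8}; col 9 has {1,3,4,5,6,7,8,9}; box has {1,3,7,8} → only 2 remains.
row 7, column 8 = 1: row 7 has {2,3,4,5,6,7,8,9}; col 8 has {2,3,5,7,8,9}; box has {2,3,4,5,6,7,8,9} → only 1 remains.
row 8, column 3 = 2: row 8 has {1,3,4,5,6,7,8,9}; col 3 has {3,5,6,7,8}; box has {1,3,5,6,7,8,9} → only 2 remains.

2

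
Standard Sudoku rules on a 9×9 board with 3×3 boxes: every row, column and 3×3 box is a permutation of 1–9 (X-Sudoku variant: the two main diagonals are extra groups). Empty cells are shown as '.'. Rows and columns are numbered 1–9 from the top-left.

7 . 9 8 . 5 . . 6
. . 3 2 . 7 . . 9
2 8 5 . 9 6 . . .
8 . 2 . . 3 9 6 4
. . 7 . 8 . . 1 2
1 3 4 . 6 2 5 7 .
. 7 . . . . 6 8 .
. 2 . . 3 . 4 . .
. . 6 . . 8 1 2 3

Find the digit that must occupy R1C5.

4

R2C7 = 8: row 2 has {2,3,7,9}; col 7 has {1,4,5,6,9}; box has {6,9} → only 8 remains.
R3C7 = 7: row 3 has {2,5,6,8,9}; col 7 has {1,4,5,6,8,9}; box has {6,8,9}; anti-diagonal has {2,3,6,8} → only 7 remains.
R3C9 = 1: row 3 has {2,5,6,7,8,9}; col 9 has {2,3,4,6,9}; box has {6,7,8,9} → only 1 remains.
R4C2 = 5: row 4 has {2,3,4,6,8,9}; col 2 has {2,3,7,8}; box has {1,2,3,4,7,8} → only 5 remains.
R4C4 = 1: row 4 has {2,3,4,5,6,8,9}; col 4 has {2,8}; box has {2,3,6,8}; main diagonal has {2,3,5,6,7,8} → only 1 remains.
R4C5 = 7: row 4 has {1,2,3,4,5,6,8,9}; col 5 has {3,6,8,9}; box has {1,2,3,6,8} → only 7 remains.
R5C7 = 3: row 5 has {1,2,7,8}; col 7 has {1,4,5,6,7,8,9}; box has {1,2,4,5,6,7,9} → only 3 remains.
R6C4 = 9: row 6 has {1,2,3,4,5,6,7}; col 4 has {1,2,8}; box has {1,2,3,6,7,8}; anti-diagonal has {2,3,6,7,8} → only 9 remains.
R6C9 = 8: row 6 has {1,2,3,4,5,6,7,9}; col 9 has {1,2,3,4,6,9}; box has {1,2,3,4,5,6,7,9} → only 8 remains.
R7C3 = 1: row 7 has {6,7,8}; col 3 has {2,3,4,5,6,7,9}; box has {2,6,7}; anti-diagonal has {2,3,6,7,8,9} → only 1 remains.
R7C9 = 5: row 7 has {1,6,7,8}; col 9 has {1,2,3,4,6,8,9}; box has {1,2,3,4,6,8} → only 5 remains.
R8C3 = 8: row 8 has {2,3,4}; col 3 has {1,2,3,4,5,6,7,9}; box has {1,2,6,7} → only 8 remains.
R8C8 = 9: row 8 has {2,3,4,8}; col 8 has {1,2,6,7,8}; box has {1,2,3,4,5,6,8}; main diagonal has {1,2,3,5,6,7,8} → only 9 remains.
R8C9 = 7: row 8 has {2,3,4,8,9}; col 9 has {1,2,3,4,5,6,8,9}; box has {1,2,3,4,5,6,8,9} → only 7 remains.
R1C7 = 2: row 1 has {5,6,7,8,9}; col 7 has {1,3,4,5,6,7,8,9}; box has {1,6,7,8,9} → only 2 remains.
R2C2 = 4: row 2 has {2,3,7,8,9}; col 2 has {2,3,5,7,8}; box has {2,3,5,7,8,9}; main diagonal has {1,2,3,5,6,7,8,9} → only 4 remains.
R2C5 = 1: row 2 has {2,3,4,7,8,9}; col 5 has {3,6,7,8,9}; box has {2,5,6,7,8,9} → only 1 remains.
R2C8 = 5: row 2 has {1,2,3,4,7,8,9}; col 8 has {1,2,6,7,8,9}; box has {1,2,6,7,8,9}; anti-diagonal has {1,2,3,6,7,8,9} → only 5 remains.
R5C6 = 4: row 5 has {1,2,3,7,8}; col 6 has {2,3,5,6,7,8}; box has {1,2,3,6,7,8,9} → only 4 remains.
R7C4 = 4: row 7 has {1,5,6,7,8}; col 4 has {1,2,8,9}; box has {3,8} → only 4 remains.
R7C5 = 2: row 7 has {1,4,5,6,7,8}; col 5 has {1,3,6,7,8,9}; box has {3,4,8} → only 2 remains.
R7C6 = 9: row 7 has {1,2,4,5,6,7,8}; col 6 has {2,3,4,5,6,7,8}; box has {2,3,4,8} → only 9 remains.
R8C1 = 5: row 8 has {2,3,4,7,8,9}; col 1 has {1,2,7,8}; box has {1,2,6,7,8} → only 5 remains.
R8C4 = 6: row 8 has {2,3,4,5,7,8,9}; col 4 has {1,2,4,8,9}; box has {2,3,4,8,9} → only 6 remains.
R8C6 = 1: row 8 has {2,3,4,5,6,7,8,9}; col 6 has {2,3,4,5,6,7,8,9}; box has {2,3,4,6,8,9} → only 1 remains.
R9C1 = 4: row 9 has {1,2,3,6,8}; col 1 has {1,2,5,7,8}; box has {1,2,5,6,7,8}; anti-diagonal has {1,2,3,5,6,7,8,9} → only 4 remains.
R9C2 = 9: row 9 has {1,2,3,4,6,8}; col 2 has {2,3,4,5,7,8}; box has {1,2,4,5,6,7,8} → only 9 remains.
R9C5 = 5: row 9 has {1,2,3,4,6,8,9}; col 5 has {1,2,3,6,7,8,9}; box has {1,2,3,4,6,8,9} → only 5 remains.
R1C2 = 1: row 1 has {2,5,6,7,8,9}; col 2 has {2,3,4,5,7,8,9}; box has {2,3,4,5,7,8,9} → only 1 remains.
R1C5 = 4: row 1 has {1,2,5,6,7,8,9}; col 5 has {1,2,3,5,6,7,8,9}; box has {1,2,5,6,7,8,9} → only 4 remains.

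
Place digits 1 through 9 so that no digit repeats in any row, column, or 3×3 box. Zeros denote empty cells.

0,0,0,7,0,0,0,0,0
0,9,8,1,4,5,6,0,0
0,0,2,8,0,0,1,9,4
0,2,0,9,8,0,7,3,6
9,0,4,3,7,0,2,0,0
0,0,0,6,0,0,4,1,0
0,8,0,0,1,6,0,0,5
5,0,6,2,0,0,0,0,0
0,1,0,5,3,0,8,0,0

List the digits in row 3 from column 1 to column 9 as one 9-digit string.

752863194

row 3, column 5 = 6: row 3 has {1,2,4,8,9}; col 5 has {1,3,4,7,8}; box has {1,4,5,7,8} → only 6 remains.
row 3, column 6 = 3: row 3 has {1,2,4,6,8,9}; col 6 has {5,6}; box has {1,4,5,6,7,8} → only 3 remains.
row 4, column 1 = 1: row 4 has {2,3,6,7,8,9}; col 1 has {5,9}; box has {2,4,9} → only 1 remains.
row 4, column 3 = 5: row 4 has {1,2,3,6,7,8,9}; col 3 has {2,4,6,8}; box has {1,2,4,9} → only 5 remains.
row 4, column 6 = 4: row 4 has {1,2,3,5,6,7,8,9}; col 6 has {3,5,6}; box has {3,6,7,8,9} → only 4 remains.
row 5, column 2 = 6: row 5 has {2,3,4,7,9}; col 2 has {1,2,8,9}; box has {1,2,4,5,9} → only 6 remains.
row 5, column 6 = 1: row 5 has {2,3,4,6,7,9}; col 6 has {3,4,5,6}; box has {3,4,6,7,8,9} → only 1 remains.
row 5, column 9 = 8: row 5 has {1,2,3,4,6,7,9}; col 9 has {4,5,6}; box has {1,2,3,4,6,7} → only 8 remains.
row 6, column 6 = 2: row 6 has {1,4,6}; col 6 has {1,3,4,5,6}; box has {1,3,4,6,7,8,9} → only 2 remains.
row 6, column 9 = 9: row 6 has {1,2,4,6}; col 9 has {4,5,6,8}; box has {1,2,3,4,6,7,8} → only 9 remains.
row 7, column 4 = 4: row 7 has {1,5,6,8}; col 4 has {1,2,3,5,6,7,8,9}; box has {1,2,3,5,6} → only 4 remains.
row 8, column 5 = 9: row 8 has {2,5,6}; col 5 has {1,3,4,6,7,8}; box has {1,2,3,4,5,6} → only 9 remains.
row 8, column 7 = 3: row 8 has {2,5,6,9}; col 7 has {1,2,4,6,7,8}; box has {5,8} → only 3 remains.
row 9, column 6 = 7: row 9 has {1,3,5,8}; col 6 has {1,2,3,4,5,6}; box has {1,2,3,4,5,6,9} → only 7 remains.
row 9, column 9 = 2: row 9 has {1,3,5,7,8}; col 9 has {4,5,6,8,9}; box has {3,5,8} → only 2 remains.
row 1, column 5 = 2: row 1 has {7}; col 5 has {1,3,4,6,7,8,9}; box has {1,3,4,5,6,7,8} → only 2 remains.
row 1, column 6 = 9: row 1 has {2,7}; col 6 has {1,2,3,4,5,6,7}; box has {1,2,3,4,5,6,7,8} → only 9 remains.
row 1, column 7 = 5: row 1 has {2,7,9}; col 7 has {1,2,3,4,6,7,8}; box has {1,4,6,9} → only 5 remains.
row 1, column 8 = 8: row 1 has {2,5,7,9}; col 8 has {1,3,9}; box has {1,4,5,6,9} → only 8 remains.
row 1, column 9 = 3: row 1 has {2,5,7,8,9}; col 9 has {2,4,5,6,8,9}; box has {1,4,5,6,8,9} → only 3 remains.
row 2, column 9 = 7: row 2 has {1,4,5,6,8,9}; col 9 has {2,3,4,5,6,8,9}; box has {1,3,4,5,6,8,9} → only 7 remains.
row 3, column 1 = 7: row 3 has {1,2,3,4,6,8,9}; col 1 has {1,5,9}; box has {2,8,9} → only 7 remains.
row 3, column 2 = 5: row 3 has {1,2,3,4,6,7,8,9}; col 2 has {1,2,6,8,9}; box has {2,7,8,9} → only 5 remains.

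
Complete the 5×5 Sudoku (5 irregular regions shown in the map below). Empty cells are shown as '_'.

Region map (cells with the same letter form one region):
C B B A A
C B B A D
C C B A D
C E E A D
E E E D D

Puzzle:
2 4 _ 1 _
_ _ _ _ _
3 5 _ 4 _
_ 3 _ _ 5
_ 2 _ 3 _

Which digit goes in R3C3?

R1C5 = 3 (sole candidate).
R2C2 = 1 (sole candidate).
R3C3 = 2: row 3 has {3,4,5}; col 3 has {}; region has {1,4} → only 2 remains.

2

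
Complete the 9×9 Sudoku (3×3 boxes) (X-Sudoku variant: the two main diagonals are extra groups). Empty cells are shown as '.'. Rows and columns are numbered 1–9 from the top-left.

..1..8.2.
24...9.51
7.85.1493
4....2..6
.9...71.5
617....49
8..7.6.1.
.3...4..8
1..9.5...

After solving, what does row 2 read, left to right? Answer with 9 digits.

243679851

row 1, column 9 = 7: row 1 has {1,2,8}; col 9 has {1,3,5,6,8,9}; box has {1,2,3,4,5,9}; anti-diagonal has {1,2,3,4,5} → only 7 remains.
row 3, column 2 = 6: row 3 has {1,3,4,5,7,8,9}; col 2 has {1,3,4,9}; box has {1,2,4,7,8} → only 6 remains.
row 3, column 5 = 2: row 3 has {1,3,4,5,6,7,8,9}; col 5 has {}; box has {1,5,8,9} → only 2 remains.
row 5, column 1 = 3: row 5 has {1,5,7,9}; col 1 has {1,2,4,6,7,8}; box has {1,4,6,7,9} → only 3 remains.
row 5, column 3 = 2: row 5 has {1,3,5,7,9}; col 3 has {1,7,8}; box has {1,3,4,6,7,9} → only 2 remains.
row 5, column 5 = 6: row 5 has {1,2,3,5,7,9}; col 5 has {2}; box has {2,7}; main diagonal has {4,8}; anti-diagonal has {1,2,3,4,5,7} → only 6 remains.
row 5, column 8 = 8: row 5 has {1,2,3,5,6,7,9}; col 8 has {1,2,4,5,9}; box has {1,4,5,6,9} → only 8 remains.
row 6, column 4 = 8: row 6 has {1,4,6,7,9}; col 4 has {5,7,9}; box has {2,6,7}; anti-diagonal has {1,2,3,4,5,6,7} → only 8 remains.
row 6, column 6 = 3: row 6 has {1,4,6,7,8,9}; col 6 has {1,2,4,5,6,7,8,9}; box has {2,6,7,8}; main diagonal has {4,6,8} → only 3 remains.
row 6, column 7 = 2: row 6 has {1,3,4,6,7,8,9}; col 7 has {1,4}; box has {1,4,5,6,8,9} → only 2 remains.
row 7, column 3 = 9: row 7 has {1,6,7,8}; col 3 has {1,2,7,8}; box has {1,3,8}; anti-diagonal has {1,2,3,4,5,6,7,8} → only 9 remains.
row 7, column 5 = 3: row 7 has {1,6,7,8,9}; col 5 has {2,6}; box has {4,5,6,7,9} → only 3 remains.
row 7, column 7 = 5: row 7 has {1,3,6,7,8,9}; col 7 has {1,2,4}; box has {1,8}; main diagonal has {3,4,6,8} → only 5 remains.
row 8, column 1 = 5: row 8 has {3,4,8}; col 1 has {1,2,3,4,6,7,8}; box has {1,3,8,9} → only 5 remains.
row 8, column 3 = 6: row 8 has {3,4,5,8}; col 3 has {1,2,7,8,9}; box has {1,3,5,8,9} → only 6 remains.
row 8, column 5 = 1: row 8 has {3,4,5,6,8}; col 5 has {2,3,6}; box has {3,4,5,6,7,9} → only 1 remains.
row 8, column 8 = 7: row 8 has {1,3,4,5,6,8}; col 8 has {1,2,4,5,8,9}; box has {1,5,8}; main diagonal has {3,4,5,6,8} → only 7 remains.
row 9, column 3 = 4: row 9 has {1,5,9}; col 3 has {1,2,6,7,8,9}; box has {1,3,5,6,8,9} → only 4 remains.
row 9, column 5 = 8: row 9 has {1,4,5,9}; col 5 has {1,2,3,6}; box has {1,3,4,5,6,7,9} → only 8 remains.
row 9, column 9 = 2: row 9 has {1,4,5,8,9}; col 9 has {1,3,5,6,7,8,9}; box has {1,5,7,8}; main diagonal has {3,4,5,6,7,8} → only 2 remains.
row 1, column 1 = 9: row 1 has {1,2,7,8}; col 1 has {1,2,3,4,5,6,7,8}; box has {1,2,4,6,7,8}; main diagonal has {2,3,4,5,6,7,8} → only 9 remains.
row 1, column 2 = 5: row 1 has {1,2,7,8,9}; col 2 has {1,3,4,6,9}; box has {1,2,4,6,7,8,9} → only 5 remains.
row 1, column 5 = 4: row 1 has {1,2,5,7,8,9}; col 5 has {1,2,3,6,8}; box has {1,2,5,8,9} → only 4 remains.
row 1, column 7 = 6: row 1 has {1,2,4,5,7,8,9}; col 7 has {1,2,4,5}; box has {1,2,3,4,5,7,9} → only 6 remains.
row 2, column 3 = 3: row 2 has {1,2,4,5,9}; col 3 has {1,2,4,6,7,8,9}; box has {1,2,4,5,6,7,8,9} → only 3 remains.
row 2, column 4 = 6: row 2 has {1,2,3,4,5,9}; col 4 has {5,7,8,9}; box has {1,2,4,5,8,9} → only 6 remains.
row 2, column 5 = 7: row 2 has {1,2,3,4,5,6,9}; col 5 has {1,2,3,4,6,8}; box has {1,2,4,5,6,8,9} → only 7 remains.
row 2, column 7 = 8: row 2 has {1,2,3,4,5,6,7,9}; col 7 has {1,2,4,5,6}; box has {1,2,3,4,5,6,7,9} → only 8 remains.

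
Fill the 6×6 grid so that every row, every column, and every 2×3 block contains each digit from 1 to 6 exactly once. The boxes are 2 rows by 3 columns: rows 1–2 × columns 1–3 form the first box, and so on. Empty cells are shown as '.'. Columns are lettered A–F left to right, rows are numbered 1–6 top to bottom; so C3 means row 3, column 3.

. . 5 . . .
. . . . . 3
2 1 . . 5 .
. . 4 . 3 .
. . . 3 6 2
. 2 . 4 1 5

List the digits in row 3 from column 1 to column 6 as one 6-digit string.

D3 = 6: row 3 has {1,2,5}; col 4 has {3,4}; box has {3,5} → only 6 remains.
F3 = 4: row 3 has {1,2,5,6}; col 6 has {2,3,5}; box has {3,5,6} → only 4 remains.
F4 = 1: row 4 has {3,4}; col 6 has {2,3,4,5}; box has {3,4,5,6} → only 1 remains.
C5 = 1: row 5 has {2,3,6}; col 3 has {4,5}; box has {2} → only 1 remains.
F1 = 6: row 1 has {5}; col 6 has {1,2,3,4,5}; box has {3} → only 6 remains.
C3 = 3: row 3 has {1,2,4,5,6}; col 3 has {1,4,5}; box has {1,2,4} → only 3 remains.

213654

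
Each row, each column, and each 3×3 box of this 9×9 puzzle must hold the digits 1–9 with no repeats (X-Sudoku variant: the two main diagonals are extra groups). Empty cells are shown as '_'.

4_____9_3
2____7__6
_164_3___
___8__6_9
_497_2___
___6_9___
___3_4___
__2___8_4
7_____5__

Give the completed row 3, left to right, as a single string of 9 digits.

r3c7 = 2: row 3 has {1,3,4,6}; col 7 has {5,6,8,9}; box has {3,6,9}; anti-diagonal has {3,6,7} → only 2 remains.
r5c1 = 6: in row 5, 6 can only go here (every other open cell in that row sees a 6).
r9c3 = 4: in row 9, 4 can only go here (every other open cell in that row sees a 4).
r3c1 = 9: in box 1, 9 can only go here (every other open cell in that box sees a 9).
r9c9 = 2: in main diagonal, 2 can only go here (every other open cell in that diagonal sees a 2).
r7c5 = 2: in row 7, 2 can only go here (every other open cell in that row sees a 2).
r1c4 = 2: in row 1, 2 can only go here (every other open cell in that row sees a 2).
r8c5 = 7: in column 5, 7 can only go here (every other open cell in that column sees a 7).
r8c6 = 6: in row 8, 6 can only go here (every other open cell in that row sees a 6).
r1c5 = 6: in row 1, 6 can only go here (every other open cell in that row sees a 6).
r8c4 = 5: in box 8, 5 can only go here (every other open cell in that box sees a 5).
r8c2 = 9: row 8 has {2,4,5,6,7,8}; col 2 has {1,4}; box has {2,4,7}; anti-diagonal has {2,3,6,7} → only 9 remains.
r7c8 = 9: in row 7, 9 can only go here (every other open cell in that row sees a 9).
r7c2 = 6: in row 7, 6 can only go here (every other open cell in that row sees a 6).
r9c8 = 6: in row 9, 6 can only go here (every other open cell in that row sees a 6).
r9c2 = 3: in row 9, 3 can only go here (every other open cell in that row sees a 3).
r2c2 = 5: row 2 has {2,6,7}; col 2 has {1,3,4,6,9}; box has {1,2,4,6,9}; main diagonal has {2,4,6,8,9} → only 5 remains.
r5c5 = 1: row 5 has {2,4,6,7,9}; col 5 has {2,6,7}; box has {2,6,7,8,9}; main diagonal has {2,4,5,6,8,9}; anti-diagonal has {2,3,6,7,9} → only 1 remains.
r5c7 = 3: row 5 has {1,2,4,6,7,9}; col 7 has {2,5,6,8,9}; box has {6,9} → only 3 remains.
r7c7 = 7: row 7 has {2,3,4,6,9}; col 7 has {2,3,5,6,8,9}; box has {2,4,5,6,8,9}; main diagonal has {1,2,4,5,6,8,9} → only 7 remains.
r7c9 = 1: row 7 has {2,3,4,6,7,9}; col 9 has {2,3,4,6,9}; box has {2,4,5,6,7,8,9} → only 1 remains.
r8c1 = 1: row 8 has {2,4,5,6,7,8,9}; col 1 has {2,4,6,7,9}; box has {2,3,4,6,7,9} → only 1 remains.
r8c8 = 3: row 8 has {1,2,4,5,6,7,8,9}; col 8 has {6,9}; box has {1,2,4,5,6,7,8,9}; main diagonal has {1,2,4,5,6,7,8,9} → only 3 remains.
r4c6 = 5: row 4 has {6,8,9}; col 6 has {2,3,4,6,7,9}; box has {1,2,6,7,8,9}; anti-diagonal has {1,2,3,6,7,9} → only 5 remains.
r7c3 = 8: row 7 has {1,2,3,4,6,7,9}; col 3 has {2,4,6,9}; box has {1,2,3,4,6,7,9}; anti-diagonal has {1,2,3,5,6,7,9} → only 8 remains.
r1c3 = 7: row 1 has {2,3,4,6,9}; col 3 has {2,4,6,8,9}; box has {1,2,4,5,6,9} → only 7 remains.
r2c3 = 3: row 2 has {2,5,6,7}; col 3 has {2,4,6,7,8,9}; box has {1,2,4,5,6,7,9} → only 3 remains.
r2c8 = 4: row 2 has {2,3,5,6,7}; col 8 has {3,6,9}; box has {2,3,6,9}; anti-diagonal has {1,2,3,5,6,7,8,9} → only 4 remains.
r4c1 = 3: row 4 has {5,6,8,9}; col 1 has {1,2,4,6,7,9}; box has {4,6,9} → only 3 remains.
r4c3 = 1: row 4 has {3,5,6,8,9}; col 3 has {2,3,4,6,7,8,9}; box has {3,4,6,9} → only 1 remains.
r4c5 = 4: row 4 has {1,3,5,6,8,9}; col 5 has {1,2,6,7}; box has {1,2,5,6,7,8,9} → only 4 remains.
r6c3 = 5: row 6 has {6,9}; col 3 has {1,2,3,4,6,7,8,9}; box has {1,3,4,6,9} → only 5 remains.
r6c5 = 3: row 6 has {5,6,9}; col 5 has {1,2,4,6,7}; box has {1,2,4,5,6,7,8,9} → only 3 remains.
r7c1 = 5: row 7 has {1,2,3,4,6,7,8,9}; col 1 has {1,2,3,4,6,7,9}; box has {1,2,3,4,6,7,8,9} → only 5 remains.
r1c2 = 8: row 1 has {2,3,4,6,7,9}; col 2 has {1,3,4,5,6,9}; box has {1,2,3,4,5,6,7,9} → only 8 remains.
r1c6 = 1: row 1 has {2,3,4,6,7,8,9}; col 6 has {2,3,4,5,6,7,9}; box has {2,3,4,6,7} → only 1 remains.
r1c8 = 5: row 1 has {1,2,3,4,6,7,8,9}; col 8 has {3,4,6,9}; box has {2,3,4,6,9} → only 5 remains.
r2c4 = 9: row 2 has {2,3,4,5,6,7}; col 4 has {2,3,4,5,6,7,8}; box has {1,2,3,4,6,7} → only 9 remains.
r2c5 = 8: row 2 has {2,3,4,5,6,7,9}; col 5 has {1,2,3,4,6,7}; box has {1,2,3,4,6,7,9} → only 8 remains.
r2c7 = 1: row 2 has {2,3,4,5,6,7,8,9}; col 7 has {2,3,5,6,7,8,9}; box has {2,3,4,5,6,9} → only 1 remains.
r3c5 = 5: row 3 has {1,2,3,4,6,9}; col 5 has {1,2,3,4,6,7,8}; box has {1,2,3,4,6,7,8,9} → only 5 remains.
r5c8 = 8: row 5 has {1,2,3,4,6,7,9}; col 8 has {3,4,5,6,9}; box has {3,6,9} → only 8 remains.
r5c9 = 5: row 5 has {1,2,3,4,6,7,8,9}; col 9 has {1,2,3,4,6,9}; box has {3,6,8,9} → only 5 remains.
r6c1 = 8: row 6 has {3,5,6,9}; col 1 has {1,2,3,4,5,6,7,9}; box has {1,3,4,5,6,9} → only 8 remains.
r6c7 = 4: row 6 has {3,5,6,8,9}; col 7 has {1,2,3,5,6,7,8,9}; box has {3,5,6,8,9} → only 4 remains.
r6c9 = 7: row 6 has {3,4,5,6,8,9}; col 9 has {1,2,3,4,5,6,9}; box has {3,4,5,6,8,9} → only 7 remains.
r9c4 = 1: row 9 has {2,3,4,5,6,7}; col 4 has {2,3,4,5,6,7,8,9}; box has {2,3,4,5,6,7} → only 1 remains.
r9c5 = 9: row 9 has {1,2,3,4,5,6,7}; col 5 has {1,2,3,4,5,6,7,8}; box has {1,2,3,4,5,6,7} → only 9 remains.
r9c6 = 8: row 9 has {1,2,3,4,5,6,7,9}; col 6 has {1,2,3,4,5,6,7,9}; box has {1,2,3,4,5,6,7,9} → only 8 remains.
r3c8 = 7: row 3 has {1,2,3,4,5,6,9}; col 8 has {3,4,5,6,8,9}; box has {1,2,3,4,5,6,9} → only 7 remains.
r3c9 = 8: row 3 has {1,2,3,4,5,6,7,9}; col 9 has {1,2,3,4,5,6,7,9}; box has {1,2,3,4,5,6,7,9} → only 8 remains.

916453278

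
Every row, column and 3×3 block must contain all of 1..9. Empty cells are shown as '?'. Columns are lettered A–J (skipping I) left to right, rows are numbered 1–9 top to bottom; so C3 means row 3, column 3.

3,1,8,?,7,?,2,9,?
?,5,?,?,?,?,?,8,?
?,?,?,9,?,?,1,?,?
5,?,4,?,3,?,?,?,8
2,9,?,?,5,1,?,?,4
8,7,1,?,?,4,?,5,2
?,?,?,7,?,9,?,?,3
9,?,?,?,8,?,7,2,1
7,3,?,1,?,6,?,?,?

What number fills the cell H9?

F1 = 5: row 1 has {1,2,3,7,8,9}; col 6 has {1,4,6,9}; box has {7,9} → only 5 remains.
J1 = 6: row 1 has {1,2,3,5,7,8,9}; col 9 has {1,2,3,4,8}; box has {1,2,8,9} → only 6 remains.
J2 = 7: row 2 has {5,8}; col 9 has {1,2,3,4,6,8}; box has {1,2,6,8,9} → only 7 remains.
J3 = 5: row 3 has {1,9}; col 9 has {1,2,3,4,6,7,8}; box has {1,2,6,7,8,9} → only 5 remains.
B4 = 6: row 4 has {3,4,5,8}; col 2 has {1,3,5,7,9}; box has {1,2,4,5,7,8,9} → only 6 remains.
D4 = 2: row 4 has {3,4,5,6,8}; col 4 has {1,7,9}; box has {1,3,4,5} → only 2 remains.
F4 = 7: row 4 has {2,3,4,5,6,8}; col 6 has {1,4,5,6,9}; box has {1,2,3,4,5} → only 7 remains.
G4 = 9: row 4 has {2,3,4,5,6,7,8}; col 7 has {1,2,7}; box has {2,4,5,8} → only 9 remains.
H4 = 1: row 4 has {2,3,4,5,6,7,8,9}; col 8 has {2,5,8,9}; box has {2,4,5,8,9} → only 1 remains.
C5 = 3: row 5 has {1,2,4,5,9}; col 3 has {1,4,8}; box has {1,2,4,5,6,7,8,9} → only 3 remains.
G5 = 6: row 5 has {1,2,3,4,5,9}; col 7 has {1,2,7,9}; box has {1,2,4,5,8,9} → only 6 remains.
H5 = 7: row 5 has {1,2,3,4,5,6,9}; col 8 has {1,2,5,8,9}; box has {1,2,4,5,6,8,9} → only 7 remains.
D6 = 6: row 6 has {1,2,4,5,7,8}; col 4 has {1,2,7,9}; box has {1,2,3,4,5,7} → only 6 remains.
E6 = 9: row 6 has {1,2,4,5,6,7,8}; col 5 has {3,5,7,8}; box has {1,2,3,4,5,6,7} → only 9 remains.
G6 = 3: row 6 has {1,2,4,5,6,7,8,9}; col 7 has {1,2,6,7,9}; box has {1,2,4,5,6,7,8,9} → only 3 remains.
B8 = 4: row 8 has {1,2,7,8,9}; col 2 has {1,3,5,6,7,9}; box has {3,7,9} → only 4 remains.
F8 = 3: row 8 has {1,2,4,7,8,9}; col 6 has {1,4,5,6,7,9}; box has {1,6,7,8,9} → only 3 remains.
H9 = 4: row 9 has {1,3,6,7}; col 8 has {1,2,5,7,8,9}; box has {1,2,3,7} → only 4 remains.

4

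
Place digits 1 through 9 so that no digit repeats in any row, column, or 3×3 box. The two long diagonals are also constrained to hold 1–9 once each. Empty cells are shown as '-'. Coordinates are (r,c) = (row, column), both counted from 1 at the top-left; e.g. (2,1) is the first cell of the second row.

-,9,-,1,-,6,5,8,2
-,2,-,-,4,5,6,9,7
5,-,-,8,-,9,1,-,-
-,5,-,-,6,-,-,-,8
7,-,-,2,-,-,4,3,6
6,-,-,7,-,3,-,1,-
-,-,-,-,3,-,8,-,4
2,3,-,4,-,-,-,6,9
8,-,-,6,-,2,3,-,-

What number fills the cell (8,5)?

1

(1,1) = 4: row 1 has {1,2,5,6,8,9}; col 1 has {2,5,6,7,8}; box has {2,5,9}; main diagonal has {2,3,6,8} → only 4 remains.
(1,5) = 7: row 1 has {1,2,4,5,6,8,9}; col 5 has {3,4,6}; box has {1,4,5,6,8,9} → only 7 remains.
(2,4) = 3: row 2 has {2,4,5,6,7,9}; col 4 has {1,2,4,6,7,8}; box has {1,4,5,6,7,8,9} → only 3 remains.
(3,3) = 7: row 3 has {1,5,8,9}; col 3 has {}; box has {2,4,5,9}; main diagonal has {2,3,4,6,8} → only 7 remains.
(3,5) = 2: row 3 has {1,5,7,8,9}; col 5 has {3,4,6,7}; box has {1,3,4,5,6,7,8,9} → only 2 remains.
(3,8) = 4: row 3 has {1,2,5,7,8,9}; col 8 has {1,3,6,8,9}; box has {1,2,5,6,7,8,9} → only 4 remains.
(3,9) = 3: row 3 has {1,2,4,5,7,8,9}; col 9 has {2,4,6,7,8,9}; box has {1,2,4,5,6,7,8,9} → only 3 remains.
(4,4) = 9: row 4 has {5,6,8}; col 4 has {1,2,3,4,6,7,8}; box has {2,3,6,7}; main diagonal has {2,3,4,6,7,8} → only 9 remains.
(4,6) = 4: row 4 has {5,6,8,9}; col 6 has {2,3,5,6,9}; box has {2,3,6,7,9}; anti-diagonal has {1,2,3,7,8,9} → only 4 remains.
(5,5) = 5: row 5 has {2,3,4,6,7}; col 5 has {2,3,4,6,7}; box has {2,3,4,6,7,9}; main diagonal has {2,3,4,6,7,8,9}; anti-diagonal has {1,2,3,4,7,8,9} → only 5 remains.
(6,5) = 8: row 6 has {1,3,6,7}; col 5 has {2,3,4,5,6,7}; box has {2,3,4,5,6,7,9} → only 8 remains.
(6,9) = 5: row 6 has {1,3,6,7,8}; col 9 has {2,3,4,6,7,8,9}; box has {1,3,4,6,8} → only 5 remains.
(7,3) = 6: row 7 has {3,4,8}; col 3 has {7}; box has {2,3,8}; anti-diagonal has {1,2,3,4,5,7,8,9} → only 6 remains.
(7,4) = 5: row 7 has {3,4,6,8}; col 4 has {1,2,3,4,6,7,8,9}; box has {2,3,4,6} → only 5 remains.
(8,5) = 1: row 8 has {2,3,4,6,9}; col 5 has {2,3,4,5,6,7,8}; box has {2,3,4,5,6} → only 1 remains.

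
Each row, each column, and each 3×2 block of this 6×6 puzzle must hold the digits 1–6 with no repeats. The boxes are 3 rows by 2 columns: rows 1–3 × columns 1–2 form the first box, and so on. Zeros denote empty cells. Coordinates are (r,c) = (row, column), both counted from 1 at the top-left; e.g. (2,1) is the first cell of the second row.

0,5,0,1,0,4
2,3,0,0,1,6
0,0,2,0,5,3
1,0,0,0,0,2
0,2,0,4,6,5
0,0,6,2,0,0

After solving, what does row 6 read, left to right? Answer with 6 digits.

546231

(1,1) = 6: row 1 has {1,4,5}; col 1 has {1,2}; box has {2,3,5} → only 6 remains.
(1,3) = 3: row 1 has {1,4,5,6}; col 3 has {2,6}; box has {1,2} → only 3 remains.
(1,5) = 2: row 1 has {1,3,4,5,6}; col 5 has {1,5,6}; box has {1,3,4,5,6} → only 2 remains.
(2,4) = 5: row 2 has {1,2,3,6}; col 4 has {1,2,4}; box has {1,2,3} → only 5 remains.
(3,1) = 4: row 3 has {2,3,5}; col 1 has {1,2,6}; box has {2,3,5,6} → only 4 remains.
(3,2) = 1: row 3 has {2,3,4,5}; col 2 has {2,3,5}; box has {2,3,4,5,6} → only 1 remains.
(3,4) = 6: row 3 has {1,2,3,4,5}; col 4 has {1,2,4,5}; box has {1,2,3,5} → only 6 remains.
(4,3) = 5: row 4 has {1,2}; col 3 has {2,3,6}; box has {2,4,6} → only 5 remains.
(4,4) = 3: row 4 has {1,2,5}; col 4 has {1,2,4,5,6}; box has {2,4,5,6} → only 3 remains.
(4,5) = 4: row 4 has {1,2,3,5}; col 5 has {1,2,5,6}; box has {2,5,6} → only 4 remains.
(5,1) = 3: row 5 has {2,4,5,6}; col 1 has {1,2,4,6}; box has {1,2} → only 3 remains.
(5,3) = 1: row 5 has {2,3,4,5,6}; col 3 has {2,3,5,6}; box has {2,3,4,5,6} → only 1 remains.
(6,1) = 5: row 6 has {2,6}; col 1 has {1,2,3,4,6}; box has {1,2,3} → only 5 remains.
(6,2) = 4: row 6 has {2,5,6}; col 2 has {1,2,3,5}; box has {1,2,3,5} → only 4 remains.
(6,5) = 3: row 6 has {2,4,5,6}; col 5 has {1,2,4,5,6}; box has {2,4,5,6} → only 3 remains.
(6,6) = 1: row 6 has {2,3,4,5,6}; col 6 has {2,3,4,5,6}; box has {2,3,4,5,6} → only 1 remains.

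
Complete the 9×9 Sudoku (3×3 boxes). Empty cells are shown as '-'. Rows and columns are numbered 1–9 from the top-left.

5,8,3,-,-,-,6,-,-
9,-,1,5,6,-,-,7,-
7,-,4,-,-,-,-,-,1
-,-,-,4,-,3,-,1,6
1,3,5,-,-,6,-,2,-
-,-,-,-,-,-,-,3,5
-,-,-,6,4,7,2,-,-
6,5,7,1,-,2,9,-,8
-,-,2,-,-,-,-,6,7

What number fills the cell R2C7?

3

R2C2 = 2 (sole candidate).
R3C2 = 6 (sole candidate).
R7C8 = 5 (sole candidate).
R7C9 = 3 (sole candidate).
R8C5 = 3 (sole candidate).
R8C8 = 4 (sole candidate).
R9C7 = 1 (sole candidate).
R1C8 = 9 (sole candidate).
R2C9 = 4 (sole candidate).
R3C8 = 8 (sole candidate).
R5C9 = 9 (sole candidate).
R7C1 = 8 (sole candidate).
R7C3 = 9 (sole candidate).
R9C2 = 4 (sole candidate).
R1C9 = 2 (sole candidate).
R2C6 = 8 (sole candidate).
R2C7 = 3: row 2 has {1,2,4,5,6,7,8,9}; col 7 has {1,2,6,9}; box has {1,2,4,6,7,8,9} → only 3 remains.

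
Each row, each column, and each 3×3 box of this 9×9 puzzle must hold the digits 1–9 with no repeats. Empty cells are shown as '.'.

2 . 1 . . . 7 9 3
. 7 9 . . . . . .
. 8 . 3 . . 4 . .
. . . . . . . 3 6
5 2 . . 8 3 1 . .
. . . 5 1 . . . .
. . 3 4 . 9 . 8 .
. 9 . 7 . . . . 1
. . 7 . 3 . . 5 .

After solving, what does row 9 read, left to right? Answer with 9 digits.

467831259

r3c1 = 6 (sole candidate).
r3c3 = 5 (sole candidate).
r3c9 = 2 (sole candidate).
r7c1 = 1 (sole candidate).
r7c9 = 7 (sole candidate).
r1c2 = 4 (sole candidate).
r2c1 = 3 (sole candidate).
r3c8 = 1 (sole candidate).
r4c2 = 1 (sole candidate).
r9c2 = 6: row 9 has {3,5,7}; col 2 has {1,2,4,7,8,9}; box has {1,3,7,9} → only 6 remains.
r2c8 = 6 (sole candidate).
r3c6 = 7 (sole candidate).
r6c2 = 3 (sole candidate).
r7c2 = 5 (sole candidate).
r3c5 = 9 (sole candidate).
r4c7 = 5 (hidden single in row 4).
r2c7 = 8 (sole candidate).
r2c9 = 5 (sole candidate).
r5c8 = 7 (hidden single in row 5).
r6c1 = 7 (hidden single in row 6).
r4c5 = 7 (hidden single in row 4).
r8c7 = 3 (hidden single in row 8).
r4c1 = 9 (hidden single in column 1).
r4c4 = 2 (sole candidate).
r4c6 = 4 (sole candidate).
r6c6 = 6 (sole candidate).
r2c4 = 1 (sole candidate).
r2c6 = 2 (sole candidate).
r4c3 = 8 (sole candidate).
r5c4 = 9 (sole candidate).
r5c9 = 4 (sole candidate).
r6c3 = 4 (sole candidate).
r6c8 = 2 (sole candidate).
r8c3 = 2 (sole candidate).
r8c8 = 4 (sole candidate).
r9c4 = 8: row 9 has {3,5,6,7}; col 4 has {1,2,3,4,5,7,9}; box has {3,4,7,9} → only 8 remains.
r9c6 = 1: row 9 has {3,5,6,7,8}; col 6 has {2,3,4,6,7,9}; box has {3,4,7,8,9} → only 1 remains.
r9c9 = 9: row 9 has {1,3,5,6,7,8}; col 9 has {1,2,3,4,5,6,7}; box has {1,3,4,5,7,8} → only 9 remains.
r1c4 = 6 (sole candidate).
r1c5 = 5 (sole candidate).
r1c6 = 8 (sole candidate).
r2c5 = 4 (sole candidate).
r5c3 = 6 (sole candidate).
r6c7 = 9 (sole candidate).
r6c9 = 8 (sole candidate).
r8c1 = 8 (sole candidate).
r8c5 = 6 (sole candidate).
r8c6 = 5 (sole candidate).
r9c1 = 4: row 9 has {1,3,5,6,7,8,9}; col 1 has {1,2,3,5,6,7,8,9}; box has {1,2,3,5,6,7,8,9} → only 4 remains.
r9c7 = 2: row 9 has {1,3,4,5,6,7,8,9}; col 7 has {1,3,4,5,7,8,9}; box has {1,3,4,5,7,8,9} → only 2 remains.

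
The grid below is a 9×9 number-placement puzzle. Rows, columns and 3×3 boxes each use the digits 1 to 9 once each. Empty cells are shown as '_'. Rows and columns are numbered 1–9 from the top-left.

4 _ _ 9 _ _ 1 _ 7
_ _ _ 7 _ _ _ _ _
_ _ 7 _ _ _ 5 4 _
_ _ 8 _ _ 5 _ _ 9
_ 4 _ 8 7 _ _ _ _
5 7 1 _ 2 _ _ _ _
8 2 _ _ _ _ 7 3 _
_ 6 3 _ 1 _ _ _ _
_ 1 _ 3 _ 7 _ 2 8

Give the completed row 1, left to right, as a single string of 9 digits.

row 4, column 2 = 3: row 4 has {5,8,9}; col 2 has {1,2,4,6,7}; box has {1,4,5,7,8} → only 3 remains.
row 9, column 1 = 9: row 9 has {1,2,3,7,8}; col 1 has {4,5,8}; box has {1,2,3,6,8} → only 9 remains.
row 8, column 1 = 7: row 8 has {1,3,6}; col 1 has {4,5,8,9}; box has {1,2,3,6,8,9} → only 7 remains.
row 3, column 2 = 9: in row 3, 9 can only go here (every other open cell in that row sees a 9).
row 4, column 8 = 7: in row 4, 7 can only go here (every other open cell in that row sees a 7).
row 4, column 4 = 1: in row 4, 1 can only go here (every other open cell in that row sees a 1).
row 6, column 6 = 9: in row 6, 9 can only go here (every other open cell in that row sees a 9).
row 5, column 3 = 9: in row 5, 9 can only go here (every other open cell in that row sees a 9).
row 7, column 9 = 1: in row 7, 1 can only go here (every other open cell in that row sees a 1).
row 7, column 5 = 9: in row 7, 9 can only go here (every other open cell in that row sees a 9).
row 5, column 8 = 1: in row 5, 1 can only go here (every other open cell in that row sees a 1).
row 5, column 9 = 5: in row 5, 5 can only go here (every other open cell in that row sees a 5).
row 8, column 9 = 4: row 8 has {1,3,6,7}; col 9 has {1,5,7,8,9}; box has {1,2,3,7,8} → only 4 remains.
row 9, column 7 = 6: row 9 has {1,2,3,7,8,9}; col 7 has {1,5,7}; box has {1,2,3,4,7,8} → only 6 remains.
row 8, column 7 = 9: row 8 has {1,3,4,6,7}; col 7 has {1,5,6,7}; box has {1,2,3,4,6,7,8} → only 9 remains.
row 8, column 8 = 5: row 8 has {1,3,4,6,7,9}; col 8 has {1,2,3,4,7}; box has {1,2,3,4,6,7,8,9} → only 5 remains.
row 8, column 4 = 2: row 8 has {1,3,4,5,6,7,9}; col 4 has {1,3,7,8,9}; box has {1,3,7,9} → only 2 remains.
row 8, column 6 = 8: row 8 has {1,2,3,4,5,6,7,9}; col 6 has {5,7,9}; box has {1,2,3,7,9} → only 8 remains.
row 3, column 4 = 6: row 3 has {4,5,7,9}; col 4 has {1,2,3,7,8,9}; box has {7,9} → only 6 remains.
row 6, column 4 = 4: row 6 has {1,2,5,7,9}; col 4 has {1,2,3,6,7,8,9}; box has {1,2,5,7,8,9} → only 4 remains.
row 7, column 4 = 5: row 7 has {1,2,3,7,8,9}; col 4 has {1,2,3,4,6,7,8,9}; box has {1,2,3,7,8,9} → only 5 remains.
row 9, column 5 = 4: row 9 has {1,2,3,6,7,8,9}; col 5 has {1,2,7,9}; box has {1,2,3,5,7,8,9} → only 4 remains.
row 4, column 5 = 6: row 4 has {1,3,5,7,8,9}; col 5 has {1,2,4,7,9}; box has {1,2,4,5,7,8,9} → only 6 remains.
row 5, column 6 = 3: row 5 has {1,4,5,7,8,9}; col 6 has {5,7,8,9}; box has {1,2,4,5,6,7,8,9} → only 3 remains.
row 5, column 7 = 2: row 5 has {1,3,4,5,7,8,9}; col 7 has {1,5,6,7,9}; box has {1,5,7,9} → only 2 remains.
row 7, column 3 = 4: row 7 has {1,2,3,5,7,8,9}; col 3 has {1,3,7,8,9}; box has {1,2,3,6,7,8,9} → only 4 remains.
row 7, column 6 = 6: row 7 has {1,2,3,4,5,7,8,9}; col 6 has {3,5,7,8,9}; box has {1,2,3,4,5,7,8,9} → only 6 remains.
row 9, column 3 = 5: row 9 has {1,2,3,4,6,7,8,9}; col 3 has {1,3,4,7,8,9}; box has {1,2,3,4,6,7,8,9} → only 5 remains.
row 1, column 6 = 2: row 1 has {1,4,7,9}; col 6 has {3,5,6,7,8,9}; box has {6,7,9} → only 2 remains.
row 3, column 6 = 1: row 3 has {4,5,6,7,9}; col 6 has {2,3,5,6,7,8,9}; box has {2,6,7,9} → only 1 remains.
row 4, column 1 = 2: row 4 has {1,3,5,6,7,8,9}; col 1 has {4,5,7,8,9}; box has {1,3,4,5,7,8,9} → only 2 remains.
row 4, column 7 = 4: row 4 has {1,2,3,5,6,7,8,9}; col 7 has {1,2,5,6,7,9}; box has {1,2,5,7,9} → only 4 remains.
row 5, column 1 = 6: row 5 has {1,2,3,4,5,7,8,9}; col 1 has {2,4,5,7,8,9}; box has {1,2,3,4,5,7,8,9} → only 6 remains.
row 1, column 3 = 6: row 1 has {1,2,4,7,9}; col 3 has {1,3,4,5,7,8,9}; box has {4,7,9} → only 6 remains.
row 1, column 8 = 8: row 1 has {1,2,4,6,7,9}; col 8 has {1,2,3,4,5,7}; box has {1,4,5,7} → only 8 remains.
row 2, column 3 = 2: row 2 has {7}; col 3 has {1,3,4,5,6,7,8,9}; box has {4,6,7,9} → only 2 remains.
row 2, column 6 = 4: row 2 has {2,7}; col 6 has {1,2,3,5,6,7,8,9}; box has {1,2,6,7,9} → only 4 remains.
row 2, column 7 = 3: row 2 has {2,4,7}; col 7 has {1,2,4,5,6,7,9}; box has {1,4,5,7,8} → only 3 remains.
row 2, column 9 = 6: row 2 has {2,3,4,7}; col 9 has {1,4,5,7,8,9}; box has {1,3,4,5,7,8} → only 6 remains.
row 3, column 1 = 3: row 3 has {1,4,5,6,7,9}; col 1 has {2,4,5,6,7,8,9}; box has {2,4,6,7,9} → only 3 remains.
row 3, column 5 = 8: row 3 has {1,3,4,5,6,7,9}; col 5 has {1,2,4,6,7,9}; box has {1,2,4,6,7,9} → only 8 remains.
row 3, column 9 = 2: row 3 has {1,3,4,5,6,7,8,9}; col 9 has {1,4,5,6,7,8,9}; box has {1,3,4,5,6,7,8} → only 2 remains.
row 6, column 7 = 8: row 6 has {1,2,4,5,7,9}; col 7 has {1,2,3,4,5,6,7,9}; box has {1,2,4,5,7,9} → only 8 remains.
row 6, column 8 = 6: row 6 has {1,2,4,5,7,8,9}; col 8 has {1,2,3,4,5,7,8}; box has {1,2,4,5,7,8,9} → only 6 remains.
row 6, column 9 = 3: row 6 has {1,2,4,5,6,7,8,9}; col 9 has {1,2,4,5,6,7,8,9}; box has {1,2,4,5,6,7,8,9} → only 3 remains.
row 1, column 2 = 5: row 1 has {1,2,4,6,7,8,9}; col 2 has {1,2,3,4,6,7,9}; box has {2,3,4,6,7,9} → only 5 remains.
row 1, column 5 = 3: row 1 has {1,2,4,5,6,7,8,9}; col 5 has {1,2,4,6,7,8,9}; box has {1,2,4,6,7,8,9} → only 3 remains.

456932187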